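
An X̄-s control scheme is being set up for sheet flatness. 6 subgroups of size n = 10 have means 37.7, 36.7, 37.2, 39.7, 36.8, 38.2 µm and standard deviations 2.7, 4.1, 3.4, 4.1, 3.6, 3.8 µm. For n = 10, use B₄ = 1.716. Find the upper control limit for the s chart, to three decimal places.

s̄ = (2.7 + 4.1 + 3.4 + 4.1 + 3.6 + 3.8) / 6 = 3.6167
UCL_s = B₄·s̄ = 1.716 × 3.6167 = 6.2062

6.206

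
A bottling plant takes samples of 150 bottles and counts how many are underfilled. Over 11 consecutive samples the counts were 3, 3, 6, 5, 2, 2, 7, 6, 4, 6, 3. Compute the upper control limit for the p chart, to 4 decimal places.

0.0692

p̄ = Σdᵢ / (k·n) = 47 / (11 × 150) = 0.02848
UCL = p̄ + 3·√(p̄(1−p̄)/n) = 0.02848 + 3 × √(0.02848×0.97152/150) = 0.02848 + 3 × 0.01358 = 0.06923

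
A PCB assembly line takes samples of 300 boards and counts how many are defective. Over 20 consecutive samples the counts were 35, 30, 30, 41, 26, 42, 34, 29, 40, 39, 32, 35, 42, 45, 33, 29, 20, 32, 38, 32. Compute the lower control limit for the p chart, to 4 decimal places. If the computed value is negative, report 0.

0.0590

p̄ = Σdᵢ / (k·n) = 684 / (20 × 300) = 0.11400
LCL = p̄ − 3·√(p̄(1−p̄)/n) = 0.11400 − 3 × 0.01835 = 0.05895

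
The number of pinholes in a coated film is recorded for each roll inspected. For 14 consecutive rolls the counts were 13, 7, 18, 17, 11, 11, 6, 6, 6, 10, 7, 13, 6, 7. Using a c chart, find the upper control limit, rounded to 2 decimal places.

19.28

c̄ = (13 + 7 + 18 + 17 + 11 + 11 + 6 + 6 + 6 + 10 + 7 + 13 + 6 + 7) / 14 = 138 / 14 = 9.8571
UCL = c̄ + 3√c̄ = 9.8571 + 3 × √9.8571 = 9.8571 + 3 × 3.1396 = 19.2760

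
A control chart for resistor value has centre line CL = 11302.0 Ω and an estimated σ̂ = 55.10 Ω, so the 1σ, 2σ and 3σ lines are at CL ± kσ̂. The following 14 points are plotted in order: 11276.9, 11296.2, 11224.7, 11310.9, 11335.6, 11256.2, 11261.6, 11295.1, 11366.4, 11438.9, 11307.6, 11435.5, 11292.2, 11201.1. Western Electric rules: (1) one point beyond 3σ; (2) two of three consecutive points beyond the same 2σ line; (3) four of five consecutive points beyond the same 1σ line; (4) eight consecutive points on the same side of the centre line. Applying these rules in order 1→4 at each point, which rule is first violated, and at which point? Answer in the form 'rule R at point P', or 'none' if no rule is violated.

rule 2 at point 12

Zone of each point (C = within 1σ̂, B = 1σ̂–2σ̂, A = 2σ̂–3σ̂, * = beyond 3σ̂; sign = side of CL): 1:-C, 2:-C, 3:-B, 4:+C, 5:+C, 6:-C, 7:-C, 8:-C, 9:+B, 10:+A, 11:+C, 12:+A, 13:-C, 14:-B
Rule 2 (two of three consecutive points beyond the same 2σ limit) is satisfied at point 12.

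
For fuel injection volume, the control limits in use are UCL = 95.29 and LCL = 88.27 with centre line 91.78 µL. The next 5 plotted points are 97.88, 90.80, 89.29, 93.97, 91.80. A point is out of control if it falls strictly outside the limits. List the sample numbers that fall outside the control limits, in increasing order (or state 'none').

Compare each point to [88.27, 95.29]: sample 1 = 97.88 > UCL.

1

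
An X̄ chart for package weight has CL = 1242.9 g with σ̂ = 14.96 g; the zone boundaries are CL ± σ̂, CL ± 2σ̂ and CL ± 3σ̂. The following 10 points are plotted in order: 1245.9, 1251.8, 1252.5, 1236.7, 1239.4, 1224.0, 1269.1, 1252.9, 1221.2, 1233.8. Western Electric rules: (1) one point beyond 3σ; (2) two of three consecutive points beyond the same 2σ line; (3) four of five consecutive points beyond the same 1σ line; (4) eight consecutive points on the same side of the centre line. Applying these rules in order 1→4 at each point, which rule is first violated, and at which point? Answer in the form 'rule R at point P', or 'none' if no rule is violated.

Zone of each point (C = within 1σ̂, B = 1σ̂–2σ̂, A = 2σ̂–3σ̂, * = beyond 3σ̂; sign = side of CL): 1:+C, 2:+C, 3:+C, 4:-C, 5:-C, 6:-B, 7:+B, 8:+C, 9:-B, 10:-C
No rule fires across all 10 points.

none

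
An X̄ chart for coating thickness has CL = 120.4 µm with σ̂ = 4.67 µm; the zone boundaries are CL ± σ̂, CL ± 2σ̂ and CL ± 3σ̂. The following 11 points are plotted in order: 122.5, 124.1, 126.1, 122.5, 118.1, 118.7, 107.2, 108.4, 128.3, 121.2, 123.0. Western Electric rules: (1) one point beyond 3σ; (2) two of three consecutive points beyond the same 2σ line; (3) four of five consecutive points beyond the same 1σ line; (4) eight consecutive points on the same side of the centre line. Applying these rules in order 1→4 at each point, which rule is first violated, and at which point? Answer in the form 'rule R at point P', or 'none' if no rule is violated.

Zone of each point (C = within 1σ̂, B = 1σ̂–2σ̂, A = 2σ̂–3σ̂, * = beyond 3σ̂; sign = side of CL): 1:+C, 2:+C, 3:+B, 4:+C, 5:-C, 6:-C, 7:-A, 8:-A, 9:+B, 10:+C, 11:+C
Rule 2 (two of three consecutive points beyond the same 2σ limit) is satisfied at point 8.

rule 2 at point 8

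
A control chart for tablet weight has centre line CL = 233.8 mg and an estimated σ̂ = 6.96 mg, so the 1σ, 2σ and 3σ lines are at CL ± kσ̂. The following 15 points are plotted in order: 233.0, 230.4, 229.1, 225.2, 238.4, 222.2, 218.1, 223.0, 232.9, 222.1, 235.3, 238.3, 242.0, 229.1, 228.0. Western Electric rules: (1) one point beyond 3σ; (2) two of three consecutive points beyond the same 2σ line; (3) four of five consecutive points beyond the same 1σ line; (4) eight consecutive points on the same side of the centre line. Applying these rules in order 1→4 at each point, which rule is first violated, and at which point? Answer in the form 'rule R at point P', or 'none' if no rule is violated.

rule 3 at point 8

Zone of each point (C = within 1σ̂, B = 1σ̂–2σ̂, A = 2σ̂–3σ̂, * = beyond 3σ̂; sign = side of CL): 1:-C, 2:-C, 3:-C, 4:-B, 5:+C, 6:-B, 7:-A, 8:-B, 9:-C, 10:-B, 11:+C, 12:+C, 13:+B, 14:-C, 15:-C
Rule 3 (four of five consecutive points beyond the same 1σ limit) is satisfied at point 8.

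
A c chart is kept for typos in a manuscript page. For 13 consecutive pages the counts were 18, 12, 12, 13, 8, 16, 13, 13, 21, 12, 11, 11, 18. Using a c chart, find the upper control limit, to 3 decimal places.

24.793

c̄ = (18 + 12 + 12 + 13 + 8 + 16 + 13 + 13 + 21 + 12 + 11 + 11 + 18) / 13 = 178 / 13 = 13.6923
UCL = c̄ + 3√c̄ = 13.6923 + 3 × √13.6923 = 13.6923 + 3 × 3.7003 = 24.7932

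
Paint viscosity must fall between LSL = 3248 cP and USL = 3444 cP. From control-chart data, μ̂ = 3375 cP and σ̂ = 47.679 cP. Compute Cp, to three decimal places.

Cp = (USL − LSL) / (6σ̂) = (3444 − 3248) / (6 × 47.679) = 196.0000 / 286.0740 = 0.6851

0.685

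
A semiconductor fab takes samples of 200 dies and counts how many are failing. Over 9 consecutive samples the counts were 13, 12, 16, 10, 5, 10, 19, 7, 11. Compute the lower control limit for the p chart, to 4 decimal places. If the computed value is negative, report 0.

0.0080

p̄ = Σdᵢ / (k·n) = 103 / (9 × 200) = 0.05722
LCL = p̄ − 3·√(p̄(1−p̄)/n) = 0.05722 − 3 × 0.01642 = 0.00795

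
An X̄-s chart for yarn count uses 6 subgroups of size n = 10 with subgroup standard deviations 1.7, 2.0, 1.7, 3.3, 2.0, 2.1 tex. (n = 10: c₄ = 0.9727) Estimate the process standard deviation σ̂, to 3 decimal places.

2.193

s̄ = (1.7 + 2.0 + 1.7 + 3.3 + 2.0 + 2.1) / 6 = 2.1333
σ̂ = s̄ / c₄ = 2.1333 / 0.9727 = 2.1932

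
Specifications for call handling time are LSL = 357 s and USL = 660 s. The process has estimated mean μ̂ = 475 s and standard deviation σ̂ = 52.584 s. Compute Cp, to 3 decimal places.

Cp = (USL − LSL) / (6σ̂) = (660 − 357) / (6 × 52.584) = 303.0000 / 315.5040 = 0.9604

0.960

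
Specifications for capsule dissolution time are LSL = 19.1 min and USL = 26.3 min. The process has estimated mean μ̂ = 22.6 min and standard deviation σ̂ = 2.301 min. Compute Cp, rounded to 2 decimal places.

Cp = (USL − LSL) / (6σ̂) = (26.3 − 19.1) / (6 × 2.301) = 7.2000 / 13.8060 = 0.5215

0.52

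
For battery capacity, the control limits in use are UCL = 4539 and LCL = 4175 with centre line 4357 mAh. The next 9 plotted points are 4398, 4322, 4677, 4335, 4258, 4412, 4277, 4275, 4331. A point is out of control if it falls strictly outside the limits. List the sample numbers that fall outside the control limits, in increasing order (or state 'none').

3

Compare each point to [4175, 4539]: sample 3 = 4677 > UCL.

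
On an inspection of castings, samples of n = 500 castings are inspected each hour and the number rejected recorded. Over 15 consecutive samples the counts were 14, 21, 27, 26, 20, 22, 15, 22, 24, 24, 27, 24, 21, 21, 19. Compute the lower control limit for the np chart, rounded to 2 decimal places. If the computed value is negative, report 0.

p̄ = Σdᵢ / (k·n) = 327 / (15 × 500) = 0.04360
LCL = np̄ − 3·√(np̄(1−p̄)) = 21.8000 − 3 × 4.5661 = 8.1016

8.10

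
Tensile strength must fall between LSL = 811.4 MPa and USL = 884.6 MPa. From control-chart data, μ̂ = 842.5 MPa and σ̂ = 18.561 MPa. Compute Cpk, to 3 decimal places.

0.559

Cpu = (USL − μ̂) / (3σ̂) = (884.6 − 842.5) / (3 × 18.561) = 0.7561; Cpl = (μ̂ − LSL) / (3σ̂) = (842.5 − 811.4) / (3 × 18.561) = 0.5585; Cpk = min(Cpu, Cpl) = 0.5585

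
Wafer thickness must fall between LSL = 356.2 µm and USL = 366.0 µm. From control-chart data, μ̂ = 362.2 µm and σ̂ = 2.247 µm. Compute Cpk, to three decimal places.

Cpu = (USL − μ̂) / (3σ̂) = (366.0 − 362.2) / (3 × 2.247) = 0.5637; Cpl = (μ̂ − LSL) / (3σ̂) = (362.2 − 356.2) / (3 × 2.247) = 0.8901; Cpk = min(Cpu, Cpl) = 0.5637

0.564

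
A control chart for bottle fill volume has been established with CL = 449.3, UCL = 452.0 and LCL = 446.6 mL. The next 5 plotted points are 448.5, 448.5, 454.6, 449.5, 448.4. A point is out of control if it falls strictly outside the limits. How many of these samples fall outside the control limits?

Compare each point to [446.6, 452.0]: sample 3 = 454.6 > UCL.

1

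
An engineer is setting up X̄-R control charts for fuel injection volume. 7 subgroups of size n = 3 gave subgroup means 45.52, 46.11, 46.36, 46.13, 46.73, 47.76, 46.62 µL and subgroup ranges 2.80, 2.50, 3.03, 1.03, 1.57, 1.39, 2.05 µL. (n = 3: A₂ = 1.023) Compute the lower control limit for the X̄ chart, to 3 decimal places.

X̄̄ = (45.52 + 46.11 + 46.36 + 46.13 + 46.73 + 47.76 + 46.62) / 7 = 325.2300 / 7 = 46.4614
R̄ = (2.80 + 2.50 + 3.03 + 1.03 + 1.57 + 1.39 + 2.05) / 7 = 14.3700 / 7 = 2.0529
LCL = X̄̄ − A₂·R̄ = 46.4614 − 1.023 × 2.0529 = 44.3614

44.361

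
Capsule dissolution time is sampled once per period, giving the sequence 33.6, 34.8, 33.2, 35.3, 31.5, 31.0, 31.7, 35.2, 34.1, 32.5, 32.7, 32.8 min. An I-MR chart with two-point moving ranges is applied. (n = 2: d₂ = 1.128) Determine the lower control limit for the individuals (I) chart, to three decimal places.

X̄ = (33.6 + 34.8 + 33.2 + 35.3 + 31.5 + 31.0 + 31.7 + 35.2 + 34.1 + 32.5 + 32.7 + 32.8) / 12 = 33.2000
Moving ranges: 1.2, 1.6, 2.1, 3.8, 0.5, 0.7, 3.5, 1.1, 1.6, 0.2, 0.1; M̄R̄ = 16.4000 / 11 = 1.4909
LCL = X̄ − 3·M̄R̄/d₂ = 33.2000 − 3 × 1.4909 / 1.128 = 29.2348

29.235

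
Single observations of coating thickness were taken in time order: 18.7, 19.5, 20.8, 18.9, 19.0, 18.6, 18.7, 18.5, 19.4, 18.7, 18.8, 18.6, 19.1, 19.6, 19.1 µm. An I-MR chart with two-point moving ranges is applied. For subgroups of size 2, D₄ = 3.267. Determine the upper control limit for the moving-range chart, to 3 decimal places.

1.914

Moving ranges: 0.8, 1.3, 1.9, 0.1, 0.4, 0.1, 0.2, 0.9, 0.7, 0.1, 0.2, 0.5, 0.5, 0.5; M̄R̄ = 8.2000 / 14 = 0.5857
UCL_MR = D₄·M̄R̄ = 3.267 × 0.5857 = 1.9135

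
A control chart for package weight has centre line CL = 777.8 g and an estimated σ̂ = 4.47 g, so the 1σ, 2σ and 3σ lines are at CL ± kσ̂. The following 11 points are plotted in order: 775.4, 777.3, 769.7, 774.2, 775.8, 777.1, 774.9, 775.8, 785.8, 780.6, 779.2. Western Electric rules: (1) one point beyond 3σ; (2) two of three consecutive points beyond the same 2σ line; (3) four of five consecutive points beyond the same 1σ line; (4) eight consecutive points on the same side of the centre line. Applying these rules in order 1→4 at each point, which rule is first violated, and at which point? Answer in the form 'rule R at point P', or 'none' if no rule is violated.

Zone of each point (C = within 1σ̂, B = 1σ̂–2σ̂, A = 2σ̂–3σ̂, * = beyond 3σ̂; sign = side of CL): 1:-C, 2:-C, 3:-B, 4:-C, 5:-C, 6:-C, 7:-C, 8:-C, 9:+B, 10:+C, 11:+C
Rule 4 (eight consecutive points on the same side of the centre line) is satisfied at point 8.

rule 4 at point 8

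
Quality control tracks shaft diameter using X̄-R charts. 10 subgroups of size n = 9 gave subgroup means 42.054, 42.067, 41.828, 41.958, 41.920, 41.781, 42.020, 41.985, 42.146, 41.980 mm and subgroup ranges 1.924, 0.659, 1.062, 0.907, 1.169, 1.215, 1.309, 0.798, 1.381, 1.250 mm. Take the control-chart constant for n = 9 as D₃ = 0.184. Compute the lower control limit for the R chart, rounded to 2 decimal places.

R̄ = (1.924 + 0.659 + 1.062 + 0.907 + 1.169 + 1.215 + 1.309 + 0.798 + 1.381 + 1.250) / 10 = 11.6740 / 10 = 1.1674
LCL_R = D₃·R̄ = 0.184 × 1.1674 = 0.2148

0.21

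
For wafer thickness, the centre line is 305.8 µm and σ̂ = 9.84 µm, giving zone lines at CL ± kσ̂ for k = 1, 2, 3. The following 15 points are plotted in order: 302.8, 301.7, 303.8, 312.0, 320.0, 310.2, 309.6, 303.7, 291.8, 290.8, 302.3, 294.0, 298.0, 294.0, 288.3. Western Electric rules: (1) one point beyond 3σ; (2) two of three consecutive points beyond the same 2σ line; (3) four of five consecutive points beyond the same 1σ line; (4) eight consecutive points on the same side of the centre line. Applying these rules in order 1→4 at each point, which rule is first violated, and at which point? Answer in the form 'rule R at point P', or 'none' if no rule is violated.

rule 4 at point 15

Zone of each point (C = within 1σ̂, B = 1σ̂–2σ̂, A = 2σ̂–3σ̂, * = beyond 3σ̂; sign = side of CL): 1:-C, 2:-C, 3:-C, 4:+C, 5:+B, 6:+C, 7:+C, 8:-C, 9:-B, 10:-B, 11:-C, 12:-B, 13:-C, 14:-B, 15:-B
Rule 4 (eight consecutive points on the same side of the centre line) is satisfied at point 15.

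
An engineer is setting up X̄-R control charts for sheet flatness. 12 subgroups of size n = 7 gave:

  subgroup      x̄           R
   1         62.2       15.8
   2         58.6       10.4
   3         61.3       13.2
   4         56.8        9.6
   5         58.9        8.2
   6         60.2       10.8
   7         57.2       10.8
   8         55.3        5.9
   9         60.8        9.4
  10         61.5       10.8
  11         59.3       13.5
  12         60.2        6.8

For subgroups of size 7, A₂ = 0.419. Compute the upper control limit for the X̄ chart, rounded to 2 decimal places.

63.73

X̄̄ = (62.2 + 58.6 + 61.3 + 56.8 + 58.9 + 60.2 + 57.2 + 55.3 + 60.8 + 61.5 + 59.3 + 60.2) / 12 = 712.3000 / 12 = 59.3583
R̄ = (15.8 + 10.4 + 13.2 + 9.6 + 8.2 + 10.8 + 10.8 + 5.9 + 9.4 + 10.8 + 13.5 + 6.8) / 12 = 125.2000 / 12 = 10.4333
UCL = X̄̄ + A₂·R̄ = 59.3583 + 0.419 × 10.4333 = 63.7299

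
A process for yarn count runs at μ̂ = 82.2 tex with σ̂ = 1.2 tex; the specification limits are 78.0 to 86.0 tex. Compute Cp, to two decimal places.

1.11

Cp = (USL − LSL) / (6σ̂) = (86.0 − 78.0) / (6 × 1.2) = 8.0000 / 7.2000 = 1.1111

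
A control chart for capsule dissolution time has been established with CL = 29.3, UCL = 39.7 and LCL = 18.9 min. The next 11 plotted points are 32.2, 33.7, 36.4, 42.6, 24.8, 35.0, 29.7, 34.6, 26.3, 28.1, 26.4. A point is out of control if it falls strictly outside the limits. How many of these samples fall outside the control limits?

Compare each point to [18.9, 39.7]: sample 4 = 42.6 > UCL.

1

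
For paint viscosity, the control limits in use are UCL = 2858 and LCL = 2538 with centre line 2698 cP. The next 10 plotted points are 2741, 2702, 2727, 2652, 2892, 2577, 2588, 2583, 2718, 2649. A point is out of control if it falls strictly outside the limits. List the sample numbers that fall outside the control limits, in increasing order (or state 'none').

5

Compare each point to [2538, 2858]: sample 5 = 2892 > UCL.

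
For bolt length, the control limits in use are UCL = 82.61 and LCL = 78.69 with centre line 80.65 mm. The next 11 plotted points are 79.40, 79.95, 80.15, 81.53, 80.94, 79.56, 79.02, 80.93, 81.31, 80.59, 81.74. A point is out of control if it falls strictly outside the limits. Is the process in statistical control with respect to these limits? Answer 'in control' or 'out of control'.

in control

All 11 points lie within [78.69, 82.61].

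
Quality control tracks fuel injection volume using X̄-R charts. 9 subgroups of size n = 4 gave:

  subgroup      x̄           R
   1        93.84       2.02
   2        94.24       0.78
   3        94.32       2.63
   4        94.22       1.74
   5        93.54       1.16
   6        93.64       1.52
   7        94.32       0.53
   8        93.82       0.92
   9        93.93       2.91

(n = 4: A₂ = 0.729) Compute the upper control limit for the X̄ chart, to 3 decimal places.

X̄̄ = (93.84 + 94.24 + 94.32 + 94.22 + 93.54 + 93.64 + 94.32 + 93.82 + 93.93) / 9 = 845.8700 / 9 = 93.9856
R̄ = (2.02 + 0.78 + 2.63 + 1.74 + 1.16 + 1.52 + 0.53 + 0.92 + 2.91) / 9 = 14.2100 / 9 = 1.5789
UCL = X̄̄ + A₂·R̄ = 93.9856 + 0.729 × 1.5789 = 95.1366

95.137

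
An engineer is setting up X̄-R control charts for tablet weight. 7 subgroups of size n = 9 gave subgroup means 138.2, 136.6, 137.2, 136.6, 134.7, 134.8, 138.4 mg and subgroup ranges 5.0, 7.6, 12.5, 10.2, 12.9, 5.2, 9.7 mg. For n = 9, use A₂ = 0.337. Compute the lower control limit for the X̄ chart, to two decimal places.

X̄̄ = (138.2 + 136.6 + 137.2 + 136.6 + 134.7 + 134.8 + 138.4) / 7 = 956.5000 / 7 = 136.6429
R̄ = (5.0 + 7.6 + 12.5 + 10.2 + 12.9 + 5.2 + 9.7) / 7 = 63.1000 / 7 = 9.0143
LCL = X̄̄ − A₂·R̄ = 136.6429 − 0.337 × 9.0143 = 133.6050

133.61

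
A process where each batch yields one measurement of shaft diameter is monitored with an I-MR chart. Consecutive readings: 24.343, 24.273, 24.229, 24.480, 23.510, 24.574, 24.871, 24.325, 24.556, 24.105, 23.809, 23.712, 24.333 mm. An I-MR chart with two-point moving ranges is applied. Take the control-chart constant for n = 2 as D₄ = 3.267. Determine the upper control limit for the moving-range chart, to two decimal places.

Moving ranges: 0.070, 0.044, 0.251, 0.970, 1.064, 0.297, 0.546, 0.231, 0.451, 0.296, 0.097, 0.621; M̄R̄ = 4.9380 / 12 = 0.4115
UCL_MR = D₄·M̄R̄ = 3.267 × 0.4115 = 1.3444

1.34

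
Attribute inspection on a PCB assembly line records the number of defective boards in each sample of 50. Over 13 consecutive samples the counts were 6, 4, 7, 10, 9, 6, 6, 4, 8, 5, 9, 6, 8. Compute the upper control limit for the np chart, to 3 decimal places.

p̄ = Σdᵢ / (k·n) = 88 / (13 × 50) = 0.13538
UCL = np̄ + 3·√(np̄(1−p̄)) = 6.7692 + 3 × √(6.7692×0.86462) = 6.7692 + 3 × 2.4193 = 14.0270

14.027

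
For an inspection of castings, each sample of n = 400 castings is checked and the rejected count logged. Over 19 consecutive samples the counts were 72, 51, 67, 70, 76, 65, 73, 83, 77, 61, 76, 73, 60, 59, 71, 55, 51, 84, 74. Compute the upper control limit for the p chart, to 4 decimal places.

p̄ = Σdᵢ / (k·n) = 1298 / (19 × 400) = 0.17079
UCL = p̄ + 3·√(p̄(1−p̄)/n) = 0.17079 + 3 × √(0.17079×0.82921/400) = 0.17079 + 3 × 0.01882 = 0.22724

0.2272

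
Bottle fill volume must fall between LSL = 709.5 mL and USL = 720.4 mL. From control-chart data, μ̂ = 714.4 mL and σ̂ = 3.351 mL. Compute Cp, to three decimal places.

0.542

Cp = (USL − LSL) / (6σ̂) = (720.4 − 709.5) / (6 × 3.351) = 10.9000 / 20.1060 = 0.5421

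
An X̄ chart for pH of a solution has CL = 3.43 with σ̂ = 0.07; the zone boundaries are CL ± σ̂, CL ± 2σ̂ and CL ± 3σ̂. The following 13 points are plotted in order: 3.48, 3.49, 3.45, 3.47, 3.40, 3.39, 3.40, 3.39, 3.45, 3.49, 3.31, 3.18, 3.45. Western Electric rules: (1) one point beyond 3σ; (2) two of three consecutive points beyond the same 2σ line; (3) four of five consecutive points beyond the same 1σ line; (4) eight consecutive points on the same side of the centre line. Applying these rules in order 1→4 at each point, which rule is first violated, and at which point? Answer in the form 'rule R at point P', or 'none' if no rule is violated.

rule 1 at point 12

Zone of each point (C = within 1σ̂, B = 1σ̂–2σ̂, A = 2σ̂–3σ̂, * = beyond 3σ̂; sign = side of CL): 1:+C, 2:+C, 3:+C, 4:+C, 5:-C, 6:-C, 7:-C, 8:-C, 9:+C, 10:+C, 11:-B, 12:-*, 13:+C
Rule 1 (one point beyond the 3σ limits) is satisfied at point 12.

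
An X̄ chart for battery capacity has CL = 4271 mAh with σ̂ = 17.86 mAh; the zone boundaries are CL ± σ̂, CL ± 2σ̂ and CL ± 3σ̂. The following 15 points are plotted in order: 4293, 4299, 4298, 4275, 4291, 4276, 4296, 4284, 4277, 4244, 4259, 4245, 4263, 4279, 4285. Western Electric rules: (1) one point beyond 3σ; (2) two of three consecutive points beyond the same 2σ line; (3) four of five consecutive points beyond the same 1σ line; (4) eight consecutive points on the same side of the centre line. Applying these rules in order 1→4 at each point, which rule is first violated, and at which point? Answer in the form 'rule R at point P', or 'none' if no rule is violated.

Zone of each point (C = within 1σ̂, B = 1σ̂–2σ̂, A = 2σ̂–3σ̂, * = beyond 3σ̂; sign = side of CL): 1:+B, 2:+B, 3:+B, 4:+C, 5:+B, 6:+C, 7:+B, 8:+C, 9:+C, 10:-B, 11:-C, 12:-B, 13:-C, 14:+C, 15:+C
Rule 3 (four of five consecutive points beyond the same 1σ limit) is satisfied at point 5.

rule 3 at point 5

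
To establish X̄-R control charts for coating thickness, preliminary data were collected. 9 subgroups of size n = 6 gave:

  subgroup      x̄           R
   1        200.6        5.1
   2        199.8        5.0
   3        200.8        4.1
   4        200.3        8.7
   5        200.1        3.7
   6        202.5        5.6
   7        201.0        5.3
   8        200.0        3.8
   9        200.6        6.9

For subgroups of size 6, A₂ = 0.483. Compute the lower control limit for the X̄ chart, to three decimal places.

X̄̄ = (200.6 + 199.8 + 200.8 + 200.3 + 200.1 + 202.5 + 201.0 + 200.0 + 200.6) / 9 = 1805.7000 / 9 = 200.6333
R̄ = (5.1 + 5.0 + 4.1 + 8.7 + 3.7 + 5.6 + 5.3 + 3.8 + 6.9) / 9 = 48.2000 / 9 = 5.3556
LCL = X̄̄ − A₂·R̄ = 200.6333 − 0.483 × 5.3556 = 198.0466

198.047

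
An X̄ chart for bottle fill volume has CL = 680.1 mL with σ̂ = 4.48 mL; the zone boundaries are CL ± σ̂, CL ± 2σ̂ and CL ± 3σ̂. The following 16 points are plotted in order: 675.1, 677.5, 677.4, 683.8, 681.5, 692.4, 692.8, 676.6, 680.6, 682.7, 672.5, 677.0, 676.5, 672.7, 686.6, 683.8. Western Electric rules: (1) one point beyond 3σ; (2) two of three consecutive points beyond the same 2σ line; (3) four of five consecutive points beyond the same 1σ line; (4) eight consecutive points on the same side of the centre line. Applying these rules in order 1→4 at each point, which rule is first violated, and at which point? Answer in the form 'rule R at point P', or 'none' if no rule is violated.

rule 2 at point 7

Zone of each point (C = within 1σ̂, B = 1σ̂–2σ̂, A = 2σ̂–3σ̂, * = beyond 3σ̂; sign = side of CL): 1:-B, 2:-C, 3:-C, 4:+C, 5:+C, 6:+A, 7:+A, 8:-C, 9:+C, 10:+C, 11:-B, 12:-C, 13:-C, 14:-B, 15:+B, 16:+C
Rule 2 (two of three consecutive points beyond the same 2σ limit) is satisfied at point 7.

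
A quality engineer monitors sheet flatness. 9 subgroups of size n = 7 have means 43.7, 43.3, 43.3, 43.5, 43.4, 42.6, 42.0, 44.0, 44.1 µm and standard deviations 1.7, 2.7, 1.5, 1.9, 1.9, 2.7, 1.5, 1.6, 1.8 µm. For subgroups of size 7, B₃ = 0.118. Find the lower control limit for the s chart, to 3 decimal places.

s̄ = (1.7 + 2.7 + 1.5 + 1.9 + 1.9 + 2.7 + 1.5 + 1.6 + 1.8) / 9 = 1.9222
LCL_s = B₃·s̄ = 0.118 × 1.9222 = 0.2268

0.227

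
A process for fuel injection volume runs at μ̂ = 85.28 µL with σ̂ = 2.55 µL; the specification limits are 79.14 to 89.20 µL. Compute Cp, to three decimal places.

Cp = (USL − LSL) / (6σ̂) = (89.20 − 79.14) / (6 × 2.55) = 10.0600 / 15.3000 = 0.6575

0.658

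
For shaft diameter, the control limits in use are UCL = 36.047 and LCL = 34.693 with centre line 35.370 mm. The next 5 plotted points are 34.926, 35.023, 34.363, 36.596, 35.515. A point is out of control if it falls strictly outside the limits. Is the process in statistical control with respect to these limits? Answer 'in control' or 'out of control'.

out of control

Compare each point to [34.693, 36.047]: sample 3 = 34.363 < LCL; sample 4 = 36.596 > UCL.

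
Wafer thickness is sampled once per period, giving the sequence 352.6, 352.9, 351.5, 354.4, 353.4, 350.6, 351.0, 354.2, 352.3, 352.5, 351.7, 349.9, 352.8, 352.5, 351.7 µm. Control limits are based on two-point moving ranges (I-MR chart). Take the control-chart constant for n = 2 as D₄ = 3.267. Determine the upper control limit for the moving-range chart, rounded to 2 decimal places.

Moving ranges: 0.3, 1.4, 2.9, 1.0, 2.8, 0.4, 3.2, 1.9, 0.2, 0.8, 1.8, 2.9, 0.3, 0.8; M̄R̄ = 20.7000 / 14 = 1.4786
UCL_MR = D₄·M̄R̄ = 3.267 × 1.4786 = 4.8305

4.83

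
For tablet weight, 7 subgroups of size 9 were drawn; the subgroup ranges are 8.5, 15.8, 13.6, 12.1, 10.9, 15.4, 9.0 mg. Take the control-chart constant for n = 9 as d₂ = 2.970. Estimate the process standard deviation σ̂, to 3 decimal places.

4.103

R̄ = (8.5 + 15.8 + 13.6 + 12.1 + 10.9 + 15.4 + 9.0) / 7 = 12.1857
σ̂ = R̄ / d₂ = 12.1857 / 2.970 = 4.1029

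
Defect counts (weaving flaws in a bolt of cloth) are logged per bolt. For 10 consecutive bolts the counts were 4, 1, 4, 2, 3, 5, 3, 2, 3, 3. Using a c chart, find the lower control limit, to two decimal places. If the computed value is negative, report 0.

0.00

c̄ = (4 + 1 + 4 + 2 + 3 + 5 + 3 + 2 + 3 + 3) / 10 = 30 / 10 = 3.0000
LCL = c̄ − 3√c̄ = 3.0000 − 3 × 1.7321 = -2.1962 → 0 (cannot be negative)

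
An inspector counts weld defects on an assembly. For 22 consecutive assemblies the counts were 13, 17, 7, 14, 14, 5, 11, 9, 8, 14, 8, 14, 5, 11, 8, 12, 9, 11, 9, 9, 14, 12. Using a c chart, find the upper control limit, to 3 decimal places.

20.420

c̄ = (13 + 17 + 7 + 14 + 14 + 5 + 11 + 9 + 8 + 14 + 8 + 14 + 5 + 11 + 8 + 12 + 9 + 11 + 9 + 9 + 14 + 12) / 22 = 234 / 22 = 10.6364
UCL = c̄ + 3√c̄ = 10.6364 + 3 × √10.6364 = 10.6364 + 3 × 3.2613 = 20.4204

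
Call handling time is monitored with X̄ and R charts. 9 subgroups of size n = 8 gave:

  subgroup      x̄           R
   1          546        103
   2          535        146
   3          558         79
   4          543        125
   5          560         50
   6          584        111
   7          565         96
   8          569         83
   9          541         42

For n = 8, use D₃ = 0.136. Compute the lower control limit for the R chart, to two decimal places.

12.62

R̄ = (103 + 146 + 79 + 125 + 50 + 111 + 96 + 83 + 42) / 9 = 835.0000 / 9 = 92.7778
LCL_R = D₃·R̄ = 0.136 × 92.7778 = 12.6178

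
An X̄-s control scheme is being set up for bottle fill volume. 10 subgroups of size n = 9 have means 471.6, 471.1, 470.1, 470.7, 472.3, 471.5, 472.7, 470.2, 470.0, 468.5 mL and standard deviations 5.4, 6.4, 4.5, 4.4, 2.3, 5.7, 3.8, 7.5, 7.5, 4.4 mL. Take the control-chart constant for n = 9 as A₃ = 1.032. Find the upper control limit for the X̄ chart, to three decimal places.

X̄̄ = (471.6 + 471.1 + 470.1 + 470.7 + 472.3 + 471.5 + 472.7 + 470.2 + 470.0 + 468.5) / 10 = 470.8700
s̄ = (5.4 + 6.4 + 4.5 + 4.4 + 2.3 + 5.7 + 3.8 + 7.5 + 7.5 + 4.4) / 10 = 5.1900
UCL = X̄̄ + A₃·s̄ = 470.8700 + 1.032 × 5.1900 = 476.2261

476.226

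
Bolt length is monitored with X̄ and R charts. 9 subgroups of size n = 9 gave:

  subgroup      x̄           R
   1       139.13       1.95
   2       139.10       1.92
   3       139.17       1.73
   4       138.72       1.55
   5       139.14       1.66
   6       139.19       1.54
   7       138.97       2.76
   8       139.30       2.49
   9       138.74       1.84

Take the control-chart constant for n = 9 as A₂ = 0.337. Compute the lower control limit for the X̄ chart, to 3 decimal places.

138.398

X̄̄ = (139.13 + 139.10 + 139.17 + 138.72 + 139.14 + 139.19 + 138.97 + 139.30 + 138.74) / 9 = 1251.4600 / 9 = 139.0511
R̄ = (1.95 + 1.92 + 1.73 + 1.55 + 1.66 + 1.54 + 2.76 + 2.49 + 1.84) / 9 = 17.4400 / 9 = 1.9378
LCL = X̄̄ − A₂·R̄ = 139.0511 − 0.337 × 1.9378 = 138.3981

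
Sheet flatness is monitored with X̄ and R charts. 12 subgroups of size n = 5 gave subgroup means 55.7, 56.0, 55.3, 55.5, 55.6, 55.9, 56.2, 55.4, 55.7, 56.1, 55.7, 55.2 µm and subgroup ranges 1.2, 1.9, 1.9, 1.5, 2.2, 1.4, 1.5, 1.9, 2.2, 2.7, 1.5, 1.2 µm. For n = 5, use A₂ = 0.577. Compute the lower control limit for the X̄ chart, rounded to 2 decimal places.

54.68

X̄̄ = (55.7 + 56.0 + 55.3 + 55.5 + 55.6 + 55.9 + 56.2 + 55.4 + 55.7 + 56.1 + 55.7 + 55.2) / 12 = 668.3000 / 12 = 55.6917
R̄ = (1.2 + 1.9 + 1.9 + 1.5 + 2.2 + 1.4 + 1.5 + 1.9 + 2.2 + 2.7 + 1.5 + 1.2) / 12 = 21.1000 / 12 = 1.7583
LCL = X̄̄ − A₂·R̄ = 55.6917 − 0.577 × 1.7583 = 54.6771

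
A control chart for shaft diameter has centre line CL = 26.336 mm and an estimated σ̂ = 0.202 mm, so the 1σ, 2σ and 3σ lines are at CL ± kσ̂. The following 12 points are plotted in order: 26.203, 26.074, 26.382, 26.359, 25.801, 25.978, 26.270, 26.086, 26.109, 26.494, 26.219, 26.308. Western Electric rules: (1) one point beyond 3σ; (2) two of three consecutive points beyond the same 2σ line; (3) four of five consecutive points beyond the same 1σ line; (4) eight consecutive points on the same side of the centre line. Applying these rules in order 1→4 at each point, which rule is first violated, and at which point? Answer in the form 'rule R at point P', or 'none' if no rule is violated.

rule 3 at point 9

Zone of each point (C = within 1σ̂, B = 1σ̂–2σ̂, A = 2σ̂–3σ̂, * = beyond 3σ̂; sign = side of CL): 1:-C, 2:-B, 3:+C, 4:+C, 5:-A, 6:-B, 7:-C, 8:-B, 9:-B, 10:+C, 11:-C, 12:-C
Rule 3 (four of five consecutive points beyond the same 1σ limit) is satisfied at point 9.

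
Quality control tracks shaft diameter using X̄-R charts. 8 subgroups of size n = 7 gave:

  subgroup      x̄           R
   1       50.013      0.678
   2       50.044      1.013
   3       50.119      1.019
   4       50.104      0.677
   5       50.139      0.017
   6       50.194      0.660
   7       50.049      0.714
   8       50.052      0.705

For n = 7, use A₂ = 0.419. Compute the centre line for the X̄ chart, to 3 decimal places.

X̄̄ = (50.013 + 50.044 + 50.119 + 50.104 + 50.139 + 50.194 + 50.049 + 50.052) / 8 = 400.7140 / 8 = 50.0892
CL = X̄̄ = 50.0892

50.089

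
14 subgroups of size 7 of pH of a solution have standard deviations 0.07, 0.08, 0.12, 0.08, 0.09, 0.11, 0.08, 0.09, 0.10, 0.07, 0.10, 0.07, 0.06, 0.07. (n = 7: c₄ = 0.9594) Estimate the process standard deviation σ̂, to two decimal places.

0.09

s̄ = (0.07 + 0.08 + 0.12 + 0.08 + 0.09 + 0.11 + 0.08 + 0.09 + 0.10 + 0.07 + 0.10 + 0.07 + 0.06 + 0.07) / 14 = 0.0850
σ̂ = s̄ / c₄ = 0.0850 / 0.9594 = 0.0886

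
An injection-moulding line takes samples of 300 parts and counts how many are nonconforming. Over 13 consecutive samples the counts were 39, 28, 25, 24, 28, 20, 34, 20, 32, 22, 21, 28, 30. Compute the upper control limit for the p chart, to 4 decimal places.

p̄ = Σdᵢ / (k·n) = 351 / (13 × 300) = 0.09000
UCL = p̄ + 3·√(p̄(1−p̄)/n) = 0.09000 + 3 × √(0.09000×0.91000/300) = 0.09000 + 3 × 0.01652 = 0.13957

0.1396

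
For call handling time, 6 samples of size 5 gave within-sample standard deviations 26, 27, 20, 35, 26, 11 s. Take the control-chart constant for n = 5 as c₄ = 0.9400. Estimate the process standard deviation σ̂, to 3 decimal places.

s̄ = (26 + 27 + 20 + 35 + 26 + 11) / 6 = 24.1667
σ̂ = s̄ / c₄ = 24.1667 / 0.9400 = 25.7092

25.709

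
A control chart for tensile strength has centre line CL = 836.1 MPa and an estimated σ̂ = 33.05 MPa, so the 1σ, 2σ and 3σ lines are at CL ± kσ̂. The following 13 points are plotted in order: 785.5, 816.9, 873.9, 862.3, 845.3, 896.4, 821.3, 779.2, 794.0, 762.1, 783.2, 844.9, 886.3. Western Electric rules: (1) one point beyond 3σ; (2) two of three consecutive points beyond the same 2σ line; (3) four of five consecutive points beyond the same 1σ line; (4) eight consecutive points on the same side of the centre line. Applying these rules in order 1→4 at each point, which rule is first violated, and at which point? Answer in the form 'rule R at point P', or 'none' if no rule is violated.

rule 3 at point 11

Zone of each point (C = within 1σ̂, B = 1σ̂–2σ̂, A = 2σ̂–3σ̂, * = beyond 3σ̂; sign = side of CL): 1:-B, 2:-C, 3:+B, 4:+C, 5:+C, 6:+B, 7:-C, 8:-B, 9:-B, 10:-A, 11:-B, 12:+C, 13:+B
Rule 3 (four of five consecutive points beyond the same 1σ limit) is satisfied at point 11.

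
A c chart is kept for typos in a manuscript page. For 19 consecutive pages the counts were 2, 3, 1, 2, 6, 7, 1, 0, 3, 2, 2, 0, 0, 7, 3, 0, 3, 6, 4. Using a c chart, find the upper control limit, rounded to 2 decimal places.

7.70

c̄ = (2 + 3 + 1 + 2 + 6 + 7 + 1 + 0 + 3 + 2 + 2 + 0 + 0 + 7 + 3 + 0 + 3 + 6 + 4) / 19 = 52 / 19 = 2.7368
UCL = c̄ + 3√c̄ = 2.7368 + 3 × √2.7368 = 2.7368 + 3 × 1.6543 = 7.6999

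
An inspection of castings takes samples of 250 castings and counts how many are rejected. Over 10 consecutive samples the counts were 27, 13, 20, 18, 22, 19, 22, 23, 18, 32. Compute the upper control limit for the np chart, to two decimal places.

34.67

p̄ = Σdᵢ / (k·n) = 214 / (10 × 250) = 0.08560
UCL = np̄ + 3·√(np̄(1−p̄)) = 21.4000 + 3 × √(21.4000×0.91440) = 21.4000 + 3 × 4.4236 = 34.6708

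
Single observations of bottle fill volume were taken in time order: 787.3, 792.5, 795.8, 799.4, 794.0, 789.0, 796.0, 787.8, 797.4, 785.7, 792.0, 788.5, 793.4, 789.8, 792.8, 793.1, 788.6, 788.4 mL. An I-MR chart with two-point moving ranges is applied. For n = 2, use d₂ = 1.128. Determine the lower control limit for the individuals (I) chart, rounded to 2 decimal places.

778.41

X̄ = (787.3 + 792.5 + 795.8 + 799.4 + 794.0 + 789.0 + 796.0 + 787.8 + 797.4 + 785.7 + 792.0 + 788.5 + 793.4 + 789.8 + 792.8 + 793.1 + 788.6 + 788.4) / 18 = 791.7500
Moving ranges: 5.2, 3.3, 3.6, 5.4, 5.0, 7.0, 8.2, 9.6, 11.7, 6.3, 3.5, 4.9, 3.6, 3.0, 0.3, 4.5, 0.2; M̄R̄ = 85.3000 / 17 = 5.0176
LCL = X̄ − 3·M̄R̄/d₂ = 791.7500 − 3 × 5.0176 / 1.128 = 778.4052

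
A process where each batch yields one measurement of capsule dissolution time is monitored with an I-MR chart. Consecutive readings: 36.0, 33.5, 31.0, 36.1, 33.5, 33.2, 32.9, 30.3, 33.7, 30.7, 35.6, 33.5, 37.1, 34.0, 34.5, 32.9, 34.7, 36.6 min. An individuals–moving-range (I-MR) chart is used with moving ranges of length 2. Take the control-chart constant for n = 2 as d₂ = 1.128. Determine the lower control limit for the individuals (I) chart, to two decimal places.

X̄ = (36.0 + 33.5 + 31.0 + 36.1 + 33.5 + 33.2 + 32.9 + 30.3 + 33.7 + 30.7 + 35.6 + 33.5 + 37.1 + 34.0 + 34.5 + 32.9 + 34.7 + 36.6) / 18 = 33.8778
Moving ranges: 2.5, 2.5, 5.1, 2.6, 0.3, 0.3, 2.6, 3.4, 3.0, 4.9, 2.1, 3.6, 3.1, 0.5, 1.6, 1.8, 1.9; M̄R̄ = 41.8000 / 17 = 2.4588
LCL = X̄ − 3·M̄R̄/d₂ = 33.8778 − 3 × 2.4588 / 1.128 = 27.3384

27.34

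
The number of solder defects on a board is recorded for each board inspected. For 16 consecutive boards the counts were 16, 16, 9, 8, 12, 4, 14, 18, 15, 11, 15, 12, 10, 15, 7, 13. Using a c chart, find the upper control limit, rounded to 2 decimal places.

c̄ = (16 + 16 + 9 + 8 + 12 + 4 + 14 + 18 + 15 + 11 + 15 + 12 + 10 + 15 + 7 + 13) / 16 = 195 / 16 = 12.1875
UCL = c̄ + 3√c̄ = 12.1875 + 3 × √12.1875 = 12.1875 + 3 × 3.4911 = 22.6607

22.66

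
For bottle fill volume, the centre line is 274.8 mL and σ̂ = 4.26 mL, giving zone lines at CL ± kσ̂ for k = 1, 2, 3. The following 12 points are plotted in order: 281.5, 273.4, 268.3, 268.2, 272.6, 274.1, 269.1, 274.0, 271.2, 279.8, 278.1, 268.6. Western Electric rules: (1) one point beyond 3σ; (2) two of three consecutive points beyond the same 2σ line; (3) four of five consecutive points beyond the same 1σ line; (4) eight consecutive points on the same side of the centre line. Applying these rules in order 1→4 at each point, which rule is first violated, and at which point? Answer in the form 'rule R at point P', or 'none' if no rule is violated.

Zone of each point (C = within 1σ̂, B = 1σ̂–2σ̂, A = 2σ̂–3σ̂, * = beyond 3σ̂; sign = side of CL): 1:+B, 2:-C, 3:-B, 4:-B, 5:-C, 6:-C, 7:-B, 8:-C, 9:-C, 10:+B, 11:+C, 12:-B
Rule 4 (eight consecutive points on the same side of the centre line) is satisfied at point 9.

rule 4 at point 9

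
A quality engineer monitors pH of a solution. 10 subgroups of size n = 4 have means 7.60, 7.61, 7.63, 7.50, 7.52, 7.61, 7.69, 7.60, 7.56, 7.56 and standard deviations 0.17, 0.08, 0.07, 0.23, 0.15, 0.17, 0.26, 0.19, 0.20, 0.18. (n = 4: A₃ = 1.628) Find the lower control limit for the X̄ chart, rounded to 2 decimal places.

X̄̄ = (7.60 + 7.61 + 7.63 + 7.50 + 7.52 + 7.61 + 7.69 + 7.60 + 7.56 + 7.56) / 10 = 7.5880
s̄ = (0.17 + 0.08 + 0.07 + 0.23 + 0.15 + 0.17 + 0.26 + 0.19 + 0.20 + 0.18) / 10 = 0.1700
LCL = X̄̄ − A₃·s̄ = 7.5880 − 1.628 × 0.1700 = 7.3112

7.31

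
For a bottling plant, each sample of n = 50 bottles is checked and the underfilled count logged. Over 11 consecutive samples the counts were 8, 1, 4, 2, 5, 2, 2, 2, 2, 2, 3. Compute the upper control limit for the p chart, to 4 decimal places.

0.1608

p̄ = Σdᵢ / (k·n) = 33 / (11 × 50) = 0.06000
UCL = p̄ + 3·√(p̄(1−p̄)/n) = 0.06000 + 3 × √(0.06000×0.94000/50) = 0.06000 + 3 × 0.03359 = 0.16076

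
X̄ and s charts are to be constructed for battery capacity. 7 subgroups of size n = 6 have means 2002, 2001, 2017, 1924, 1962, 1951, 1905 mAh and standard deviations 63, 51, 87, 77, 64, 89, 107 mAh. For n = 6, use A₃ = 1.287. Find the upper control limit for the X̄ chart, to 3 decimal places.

2064.915

X̄̄ = (2002 + 2001 + 2017 + 1924 + 1962 + 1951 + 1905) / 7 = 1966.0000
s̄ = (63 + 51 + 87 + 77 + 64 + 89 + 107) / 7 = 76.8571
UCL = X̄̄ + A₃·s̄ = 1966.0000 + 1.287 × 76.8571 = 2064.9151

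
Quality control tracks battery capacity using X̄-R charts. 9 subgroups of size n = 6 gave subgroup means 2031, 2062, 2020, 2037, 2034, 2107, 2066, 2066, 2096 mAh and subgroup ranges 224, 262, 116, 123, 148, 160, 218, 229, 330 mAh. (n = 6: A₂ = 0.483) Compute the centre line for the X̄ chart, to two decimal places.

X̄̄ = (2031 + 2062 + 2020 + 2037 + 2034 + 2107 + 2066 + 2066 + 2096) / 9 = 18519.0000 / 9 = 2057.6667
CL = X̄̄ = 2057.6667

2057.67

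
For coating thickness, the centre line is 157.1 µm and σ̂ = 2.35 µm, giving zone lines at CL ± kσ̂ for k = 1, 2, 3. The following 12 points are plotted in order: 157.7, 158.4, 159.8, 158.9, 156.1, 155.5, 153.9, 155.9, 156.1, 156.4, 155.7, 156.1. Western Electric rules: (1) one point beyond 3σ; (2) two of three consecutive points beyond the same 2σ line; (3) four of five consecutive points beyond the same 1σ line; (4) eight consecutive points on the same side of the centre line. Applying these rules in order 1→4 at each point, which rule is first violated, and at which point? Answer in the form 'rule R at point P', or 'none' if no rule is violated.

Zone of each point (C = within 1σ̂, B = 1σ̂–2σ̂, A = 2σ̂–3σ̂, * = beyond 3σ̂; sign = side of CL): 1:+C, 2:+C, 3:+B, 4:+C, 5:-C, 6:-C, 7:-B, 8:-C, 9:-C, 10:-C, 11:-C, 12:-C
Rule 4 (eight consecutive points on the same side of the centre line) is satisfied at point 12.

rule 4 at point 12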